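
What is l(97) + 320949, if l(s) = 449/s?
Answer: 31132502/97 ≈ 3.2095e+5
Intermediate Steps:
l(97) + 320949 = 449/97 + 320949 = 31132502/97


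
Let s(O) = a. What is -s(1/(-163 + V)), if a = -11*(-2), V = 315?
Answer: -22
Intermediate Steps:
a = 22
s(O) = 22
-s(1/(-163 + V)) = -1*22 = -22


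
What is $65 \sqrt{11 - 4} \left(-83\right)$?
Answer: $- 5395 \sqrt{7} \approx -14274.0$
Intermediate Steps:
$65 \sqrt{11 - 4} \left(-83\right) = 65 \sqrt{7} \left(-83\right) = - 5395 \sqrt{7}$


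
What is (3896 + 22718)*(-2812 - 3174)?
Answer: -159311404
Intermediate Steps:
(3896 + 22718)*(-2812 - 3174) = 26614*(-5986) = -159311404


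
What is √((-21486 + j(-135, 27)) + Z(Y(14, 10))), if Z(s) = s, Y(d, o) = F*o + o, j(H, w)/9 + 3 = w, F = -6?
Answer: 2*I*√5330 ≈ 146.01*I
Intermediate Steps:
j(H, w) = -27 + 9*w
Y(d, o) = -5*o (Y(d, o) = -6*o + o = -5*o)
√((-21486 + j(-135, 27)) + Z(Y(14, 10))) = √((-21486 + (-27 + 9*27)) - 5*10) = √((-21486 + (-27 + 243)) - 50) = √((-21486 + 216) - 50) = √(-21270 - 50) = √(-21320) = 2*I*√5330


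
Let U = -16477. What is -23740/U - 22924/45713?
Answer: 707507872/753213101 ≈ 0.93932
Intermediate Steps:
-23740/U - 22924/45713 = -23740/(-16477) - 22924/45713 = -23740*(-1/16477) - 22924*1/45713 = 23740/16477 - 22924/45713 = 707507872/753213101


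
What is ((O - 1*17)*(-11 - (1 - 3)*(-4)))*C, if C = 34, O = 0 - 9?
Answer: 16796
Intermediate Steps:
O = -9
((O - 1*17)*(-11 - (1 - 3)*(-4)))*C = ((-9 - 1*17)*(-11 - (1 - 3)*(-4)))*34 = ((-9 - 17)*(-11 - (-2)*(-4)))*34 = -26*(-11 - 1*8)*34 = -26*(-11 - 8)*34 = -26*(-19)*34 = 494*34 = 16796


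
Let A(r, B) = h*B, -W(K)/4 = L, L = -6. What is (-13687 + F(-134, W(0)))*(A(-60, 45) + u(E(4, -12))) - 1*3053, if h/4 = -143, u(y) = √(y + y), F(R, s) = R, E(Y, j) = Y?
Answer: 355749487 - 27642*√2 ≈ 3.5571e+8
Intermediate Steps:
W(K) = 24 (W(K) = -4*(-6) = 24)
u(y) = √2*√y (u(y) = √(2*y) = √2*√y)
h = -572 (h = 4*(-143) = -572)
A(r, B) = -572*B
(-13687 + F(-134, W(0)))*(A(-60, 45) + u(E(4, -12))) - 1*3053 = (-13687 - 134)*(-572*45 + √2*√4) - 1*3053 = -13821*(-25740 + √2*2) - 3053 = -13821*(-25740 + 2*√2) - 3053 = (355752540 - 27642*√2) - 3053 = 355749487 - 27642*√2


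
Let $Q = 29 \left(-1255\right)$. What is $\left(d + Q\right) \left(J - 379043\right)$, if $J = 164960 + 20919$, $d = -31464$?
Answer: $13107915876$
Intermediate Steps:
$J = 185879$
$Q = -36395$
$\left(d + Q\right) \left(J - 379043\right) = \left(-31464 - 36395\right) \left(185879 - 379043\right) = \left(-67859\right) \left(-193164\right) = 13107915876$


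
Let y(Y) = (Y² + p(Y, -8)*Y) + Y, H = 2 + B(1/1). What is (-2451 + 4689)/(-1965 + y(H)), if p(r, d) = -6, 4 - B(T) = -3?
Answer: -746/643 ≈ -1.1602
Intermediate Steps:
B(T) = 7 (B(T) = 4 - 1*(-3) = 4 + 3 = 7)
H = 9 (H = 2 + 7 = 9)
y(Y) = Y² - 5*Y (y(Y) = (Y² - 6*Y) + Y = Y² - 5*Y)
(-2451 + 4689)/(-1965 + y(H)) = (-2451 + 4689)/(-1965 + 9*(-5 + 9)) = 2238/(-1965 + 9*4) = 2238/(-1965 + 36) = 2238/(-1929) = 2238*(-1/1929) = -746/643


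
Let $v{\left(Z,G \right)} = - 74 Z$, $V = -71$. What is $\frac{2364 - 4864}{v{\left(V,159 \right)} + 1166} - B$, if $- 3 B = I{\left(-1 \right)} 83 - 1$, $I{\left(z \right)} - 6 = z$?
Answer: $\frac{44173}{321} \approx 137.61$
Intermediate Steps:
$I{\left(z \right)} = 6 + z$
$B = -138$ ($B = - \frac{\left(6 - 1\right) 83 - 1}{3} = - \frac{5 \cdot 83 - 1}{3} = - \frac{415 - 1}{3} = \left(- \frac{1}{3}\right) 414 = -138$)
$\frac{2364 - 4864}{v{\left(V,159 \right)} + 1166} - B = \frac{2364 - 4864}{\left(-74\right) \left(-71\right) + 1166} - -138 = - \frac{2500}{5254 + 1166} + 138 = - \frac{2500}{6420} + 138 = \left(-2500\right) \frac{1}{6420} + 138 = - \frac{125}{321} + 138 = \frac{44173}{321}$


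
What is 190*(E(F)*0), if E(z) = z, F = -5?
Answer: 0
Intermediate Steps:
190*(E(F)*0) = 190*(-5*0) = 190*0 = 0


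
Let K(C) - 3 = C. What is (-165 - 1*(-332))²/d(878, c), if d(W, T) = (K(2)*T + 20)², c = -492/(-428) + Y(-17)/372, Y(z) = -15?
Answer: 4909574651536/114883713025 ≈ 42.735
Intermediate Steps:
K(C) = 3 + C
c = 14717/13268 (c = -492/(-428) - 15/372 = -492*(-1/428) - 15*1/372 = 123/107 - 5/124 = 14717/13268 ≈ 1.1092)
d(W, T) = (20 + 5*T)² (d(W, T) = ((3 + 2)*T + 20)² = (5*T + 20)² = (20 + 5*T)²)
(-165 - 1*(-332))²/d(878, c) = (-165 - 1*(-332))²/((25*(4 + 14717/13268)²)) = (-165 + 332)²/((25*(67789/13268)²)) = 167²/((25*(4595348521/176039824))) = 27889/(114883713025/176039824) = 27889*(176039824/114883713025) = 4909574651536/114883713025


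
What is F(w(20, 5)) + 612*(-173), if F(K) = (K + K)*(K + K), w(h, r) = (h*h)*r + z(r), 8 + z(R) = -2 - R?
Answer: 15655024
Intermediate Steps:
z(R) = -10 - R (z(R) = -8 + (-2 - R) = -10 - R)
w(h, r) = -10 - r + r*h**2 (w(h, r) = (h*h)*r + (-10 - r) = h**2*r + (-10 - r) = r*h**2 + (-10 - r) = -10 - r + r*h**2)
F(K) = 4*K**2 (F(K) = (2*K)*(2*K) = 4*K**2)
F(w(20, 5)) + 612*(-173) = 4*(-10 - 1*5 + 5*20**2)**2 + 612*(-173) = 4*(-10 - 5 + 5*400)**2 - 105876 = 4*(-10 - 5 + 2000)**2 - 105876 = 4*1985**2 - 105876 = 4*3940225 - 105876 = 15760900 - 105876 = 15655024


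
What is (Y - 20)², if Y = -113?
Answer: 17689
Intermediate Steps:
(Y - 20)² = (-113 - 20)² = (-133)² = 17689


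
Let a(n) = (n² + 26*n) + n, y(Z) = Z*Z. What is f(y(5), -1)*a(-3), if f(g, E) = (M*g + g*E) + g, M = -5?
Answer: 9000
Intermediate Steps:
y(Z) = Z²
f(g, E) = -4*g + E*g (f(g, E) = (-5*g + g*E) + g = (-5*g + E*g) + g = -4*g + E*g)
a(n) = n² + 27*n
f(y(5), -1)*a(-3) = (5²*(-4 - 1))*(-3*(27 - 3)) = (25*(-5))*(-3*24) = -125*(-72) = 9000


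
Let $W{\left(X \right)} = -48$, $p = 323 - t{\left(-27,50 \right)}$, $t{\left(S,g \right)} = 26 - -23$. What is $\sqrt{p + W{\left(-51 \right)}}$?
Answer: $\sqrt{226} \approx 15.033$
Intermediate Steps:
$t{\left(S,g \right)} = 49$ ($t{\left(S,g \right)} = 26 + 23 = 49$)
$p = 274$ ($p = 323 - 49 = 274$)
$\sqrt{p + W{\left(-51 \right)}} = \sqrt{274 - 48} = \sqrt{226}$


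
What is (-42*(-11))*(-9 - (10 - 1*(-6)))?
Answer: -11550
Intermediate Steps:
(-42*(-11))*(-9 - (10 - 1*(-6))) = 462*(-9 - (10 + 6)) = 462*(-9 - 1*16) = 462*(-9 - 16) = 462*(-25) = -11550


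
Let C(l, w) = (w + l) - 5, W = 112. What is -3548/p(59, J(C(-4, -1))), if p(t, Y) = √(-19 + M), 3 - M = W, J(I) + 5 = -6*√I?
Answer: 887*I*√2/4 ≈ 313.6*I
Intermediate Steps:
C(l, w) = -5 + l + w (C(l, w) = (l + w) - 5 = -5 + l + w)
J(I) = -5 - 6*√I
M = -109 (M = 3 - 1*112 = 3 - 112 = -109)
p(t, Y) = 8*I*√2 (p(t, Y) = √(-19 - 109) = √(-128) = 8*I*√2)
-3548/p(59, J(C(-4, -1))) = -3548*(-I*√2/16) = -(-887)*I*√2/4 = 887*I*√2/4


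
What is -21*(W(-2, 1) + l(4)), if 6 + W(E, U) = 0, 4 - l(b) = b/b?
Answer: 63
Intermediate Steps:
l(b) = 3 (l(b) = 4 - b/b = 4 - 1*1 = 4 - 1 = 3)
W(E, U) = -6 (W(E, U) = -6 + 0 = -6)
-21*(W(-2, 1) + l(4)) = -21*(-6 + 3) = -21*(-3) = 63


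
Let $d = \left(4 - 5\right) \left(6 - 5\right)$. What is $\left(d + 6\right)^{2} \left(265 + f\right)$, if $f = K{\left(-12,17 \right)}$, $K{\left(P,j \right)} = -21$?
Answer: $6100$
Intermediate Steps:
$d = -1$ ($d = \left(-1\right) 1 = -1$)
$f = -21$
$\left(d + 6\right)^{2} \left(265 + f\right) = \left(-1 + 6\right)^{2} \left(265 - 21\right) = 5^{2} \cdot 244 = 25 \cdot 244 = 6100$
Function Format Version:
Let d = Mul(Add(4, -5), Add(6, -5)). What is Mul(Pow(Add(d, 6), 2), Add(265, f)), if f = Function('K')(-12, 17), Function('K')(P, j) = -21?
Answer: 6100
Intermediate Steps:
d = -1 (d = Mul(-1, 1) = -1)
f = -21
Mul(Pow(Add(d, 6), 2), Add(265, f)) = Mul(Pow(Add(-1, 6), 2), Add(265, -21)) = Mul(Pow(5, 2), 244) = Mul(25, 244) = 6100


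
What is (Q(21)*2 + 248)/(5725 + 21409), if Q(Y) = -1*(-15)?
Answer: 139/13567 ≈ 0.010245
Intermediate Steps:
Q(Y) = 15
(Q(21)*2 + 248)/(5725 + 21409) = (15*2 + 248)/(5725 + 21409) = (30 + 248)/27134 = 278*(1/27134) = 139/13567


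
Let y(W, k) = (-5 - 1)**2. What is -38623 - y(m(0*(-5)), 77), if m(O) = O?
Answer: -38659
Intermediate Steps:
y(W, k) = 36 (y(W, k) = (-6)**2 = 36)
-38623 - y(m(0*(-5)), 77) = -38623 - 1*36 = -38623 - 36 = -38659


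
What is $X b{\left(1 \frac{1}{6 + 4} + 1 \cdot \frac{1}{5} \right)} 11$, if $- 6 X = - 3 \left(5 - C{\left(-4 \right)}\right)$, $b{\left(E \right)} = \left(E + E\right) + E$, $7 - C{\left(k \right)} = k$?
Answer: $- \frac{297}{10} \approx -29.7$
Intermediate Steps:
$C{\left(k \right)} = 7 - k$
$b{\left(E \right)} = 3 E$ ($b{\left(E \right)} = 2 E + E = 3 E$)
$X = -3$ ($X = - \frac{\left(-3\right) \left(5 - \left(7 - -4\right)\right)}{6} = - \frac{\left(-3\right) \left(5 - \left(7 + 4\right)\right)}{6} = - \frac{\left(-3\right) \left(5 - 11\right)}{6} = - \frac{\left(-3\right) \left(-6\right)}{6} = \left(- \frac{1}{6}\right) 18 = -3$)
$X b{\left(1 \frac{1}{6 + 4} + 1 \cdot \frac{1}{5} \right)} 11 = - 3 \cdot 3 \left(1 \frac{1}{6 + 4} + 1 \cdot \frac{1}{5}\right) 11 = - 3 \cdot 3 \left(1 \cdot \frac{1}{10} + 1 \cdot \frac{1}{5}\right) 11 = - 3 \cdot 3 \left(1 \cdot \frac{1}{10} + \frac{1}{5}\right) 11 = - 3 \cdot 3 \left(\frac{1}{10} + \frac{1}{5}\right) 11 = - 3 \cdot 3 \cdot \frac{3}{10} \cdot 11 = \left(-3\right) \frac{9}{10} \cdot 11 = \left(- \frac{27}{10}\right) 11 = - \frac{297}{10}$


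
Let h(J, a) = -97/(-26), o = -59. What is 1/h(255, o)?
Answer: 26/97 ≈ 0.26804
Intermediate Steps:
h(J, a) = 97/26 (h(J, a) = -97*(-1/26) = 97/26)
1/h(255, o) = 1/(97/26) = 26/97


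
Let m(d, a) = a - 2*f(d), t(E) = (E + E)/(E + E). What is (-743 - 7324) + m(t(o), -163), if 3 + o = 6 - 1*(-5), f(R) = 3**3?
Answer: -8284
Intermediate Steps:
f(R) = 27
o = 8 (o = -3 + (6 - 1*(-5)) = -3 + (6 + 5) = -3 + 11 = 8)
t(E) = 1 (t(E) = (2*E)/((2*E)) = (2*E)*(1/(2*E)) = 1)
m(d, a) = -54 + a (m(d, a) = a - 2*27 = a - 54 = -54 + a)
(-743 - 7324) + m(t(o), -163) = (-743 - 7324) + (-54 - 163) = -8067 - 217 = -8284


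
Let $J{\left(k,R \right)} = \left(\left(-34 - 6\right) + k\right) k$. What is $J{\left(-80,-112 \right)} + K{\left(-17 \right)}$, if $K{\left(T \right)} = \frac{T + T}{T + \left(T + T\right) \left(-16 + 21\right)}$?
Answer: $\frac{105602}{11} \approx 9600.2$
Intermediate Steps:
$K{\left(T \right)} = \frac{2}{11}$ ($K{\left(T \right)} = \frac{2 T}{T + 2 T 5} = \frac{2 T}{T + 10 T} = \frac{2 T}{11 T} = 2 T \frac{1}{11 T} = \frac{2}{11}$)
$J{\left(k,R \right)} = k \left(-40 + k\right)$ ($J{\left(k,R \right)} = \left(-40 + k\right) k = k \left(-40 + k\right)$)
$J{\left(-80,-112 \right)} + K{\left(-17 \right)} = - 80 \left(-40 - 80\right) + \frac{2}{11} = \left(-80\right) \left(-120\right) + \frac{2}{11} = 9600 + \frac{2}{11} = \frac{105602}{11}$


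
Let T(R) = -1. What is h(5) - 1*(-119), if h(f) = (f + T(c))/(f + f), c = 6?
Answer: 597/5 ≈ 119.40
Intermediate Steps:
h(f) = (-1 + f)/(2*f) (h(f) = (f - 1)/(f + f) = (-1 + f)/((2*f)) = (-1 + f)*(1/(2*f)) = (-1 + f)/(2*f))
h(5) - 1*(-119) = (½)*(-1 + 5)/5 - 1*(-119) = (½)*(⅕)*4 + 119 = ⅖ + 119 = 597/5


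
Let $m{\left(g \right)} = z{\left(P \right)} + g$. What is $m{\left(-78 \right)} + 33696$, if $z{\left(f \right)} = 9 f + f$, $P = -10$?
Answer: $33518$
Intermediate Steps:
$z{\left(f \right)} = 10 f$
$m{\left(g \right)} = -100 + g$ ($m{\left(g \right)} = 10 \left(-10\right) + g = -100 + g$)
$m{\left(-78 \right)} + 33696 = \left(-100 - 78\right) + 33696 = -178 + 33696 = 33518$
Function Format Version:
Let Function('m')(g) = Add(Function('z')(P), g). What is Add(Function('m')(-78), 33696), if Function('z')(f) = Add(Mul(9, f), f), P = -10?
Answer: 33518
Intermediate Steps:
Function('z')(f) = Mul(10, f)
Function('m')(g) = Add(-100, g) (Function('m')(g) = Add(Mul(10, -10), g) = Add(-100, g))
Add(Function('m')(-78), 33696) = Add(Add(-100, -78), 33696) = Add(-178, 33696) = 33518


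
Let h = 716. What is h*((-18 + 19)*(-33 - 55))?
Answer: -63008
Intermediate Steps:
h*((-18 + 19)*(-33 - 55)) = 716*((-18 + 19)*(-33 - 55)) = 716*(1*(-88)) = 716*(-88) = -63008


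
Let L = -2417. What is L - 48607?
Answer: -51024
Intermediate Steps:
L - 48607 = -2417 - 48607 = -51024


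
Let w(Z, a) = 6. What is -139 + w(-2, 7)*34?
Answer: 65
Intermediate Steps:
-139 + w(-2, 7)*34 = -139 + 6*34 = -139 + 204 = 65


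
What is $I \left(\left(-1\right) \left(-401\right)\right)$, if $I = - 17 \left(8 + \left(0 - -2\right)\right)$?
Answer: $-68170$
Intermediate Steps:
$I = -170$ ($I = - 17 \left(8 + \left(0 + 2\right)\right) = - 17 \left(8 + 2\right) = \left(-17\right) 10 = -170$)
$I \left(\left(-1\right) \left(-401\right)\right) = - 170 \left(\left(-1\right) \left(-401\right)\right) = \left(-170\right) 401 = -68170$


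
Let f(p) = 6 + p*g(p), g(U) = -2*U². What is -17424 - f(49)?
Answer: 217868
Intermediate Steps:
f(p) = 6 - 2*p³ (f(p) = 6 + p*(-2*p²) = 6 - 2*p³)
-17424 - f(49) = -17424 - (6 - 2*49³) = -17424 - (6 - 2*117649) = -17424 - (6 - 235298) = -17424 - 1*(-235292) = -17424 + 235292 = 217868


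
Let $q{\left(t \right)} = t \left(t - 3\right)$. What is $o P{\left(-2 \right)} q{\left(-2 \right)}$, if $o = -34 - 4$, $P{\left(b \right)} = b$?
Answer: $760$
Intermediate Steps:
$q{\left(t \right)} = t \left(-3 + t\right)$
$o = -38$ ($o = -34 - 4 = -38$)
$o P{\left(-2 \right)} q{\left(-2 \right)} = \left(-38\right) \left(-2\right) \left(- 2 \left(-3 - 2\right)\right) = 76 \left(\left(-2\right) \left(-5\right)\right) = 76 \cdot 10 = 760$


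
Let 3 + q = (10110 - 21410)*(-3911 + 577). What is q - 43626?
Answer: 37630571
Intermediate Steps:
q = 37674197 (q = -3 + (10110 - 21410)*(-3911 + 577) = -3 - 11300*(-3334) = -3 + 37674200 = 37674197)
q - 43626 = 37674197 - 43626 = 37630571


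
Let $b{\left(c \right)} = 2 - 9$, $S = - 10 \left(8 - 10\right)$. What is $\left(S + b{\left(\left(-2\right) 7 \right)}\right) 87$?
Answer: $1131$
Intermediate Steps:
$S = 20$ ($S = \left(-10\right) \left(-2\right) = 20$)
$b{\left(c \right)} = -7$ ($b{\left(c \right)} = 2 - 9 = -7$)
$\left(S + b{\left(\left(-2\right) 7 \right)}\right) 87 = \left(20 - 7\right) 87 = 13 \cdot 87 = 1131$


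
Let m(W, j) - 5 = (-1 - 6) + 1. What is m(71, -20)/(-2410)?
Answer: 1/2410 ≈ 0.00041494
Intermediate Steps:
m(W, j) = -1 (m(W, j) = 5 + ((-1 - 6) + 1) = 5 + (-7 + 1) = 5 - 6 = -1)
m(71, -20)/(-2410) = -1/(-2410) = -1*(-1/2410) = 1/2410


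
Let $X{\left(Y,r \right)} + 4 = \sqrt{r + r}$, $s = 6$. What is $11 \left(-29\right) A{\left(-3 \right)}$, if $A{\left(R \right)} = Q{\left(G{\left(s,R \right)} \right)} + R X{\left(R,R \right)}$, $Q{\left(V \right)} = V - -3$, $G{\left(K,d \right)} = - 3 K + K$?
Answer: $-957 + 957 i \sqrt{6} \approx -957.0 + 2344.2 i$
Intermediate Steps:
$X{\left(Y,r \right)} = -4 + \sqrt{2} \sqrt{r}$ ($X{\left(Y,r \right)} = -4 + \sqrt{r + r} = -4 + \sqrt{2 r} = -4 + \sqrt{2} \sqrt{r}$)
$G{\left(K,d \right)} = - 2 K$
$Q{\left(V \right)} = 3 + V$ ($Q{\left(V \right)} = V + 3 = 3 + V$)
$A{\left(R \right)} = -9 + R \left(-4 + \sqrt{2} \sqrt{R}\right)$ ($A{\left(R \right)} = \left(3 - 12\right) + R \left(-4 + \sqrt{2} \sqrt{R}\right) = -9 + R \left(-4 + \sqrt{2} \sqrt{R}\right)$)
$11 \left(-29\right) A{\left(-3 \right)} = 11 \left(-29\right) \left(-9 - 3 \left(-4 + \sqrt{2} \sqrt{-3}\right)\right) = - 319 \left(-9 - 3 \left(-4 + \sqrt{2} i \sqrt{3}\right)\right) = - 319 \left(-9 - 3 \left(-4 + i \sqrt{6}\right)\right) = - 319 \left(-9 + \left(12 - 3 i \sqrt{6}\right)\right) = - 319 \left(3 - 3 i \sqrt{6}\right) = -957 + 957 i \sqrt{6}$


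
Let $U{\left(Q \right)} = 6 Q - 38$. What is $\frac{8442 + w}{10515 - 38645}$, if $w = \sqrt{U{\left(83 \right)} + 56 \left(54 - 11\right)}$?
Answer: $- \frac{4221}{14065} - \frac{\sqrt{717}}{14065} \approx -0.30201$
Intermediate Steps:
$U{\left(Q \right)} = -38 + 6 Q$
$w = 2 \sqrt{717}$ ($w = \sqrt{\left(-38 + 6 \cdot 83\right) + 56 \left(54 - 11\right)} = \sqrt{\left(-38 + 498\right) + 56 \left(54 + \left(-14 + 3\right)\right)} = \sqrt{460 + 56 \left(54 - 11\right)} = \sqrt{460 + 56 \cdot 43} = \sqrt{460 + 2408} = \sqrt{2868} = 2 \sqrt{717} \approx 53.554$)
$\frac{8442 + w}{10515 - 38645} = \frac{8442 + 2 \sqrt{717}}{10515 - 38645} = \frac{8442 + 2 \sqrt{717}}{-28130} = \left(8442 + 2 \sqrt{717}\right) \left(- \frac{1}{28130}\right) = - \frac{4221}{14065} - \frac{\sqrt{717}}{14065}$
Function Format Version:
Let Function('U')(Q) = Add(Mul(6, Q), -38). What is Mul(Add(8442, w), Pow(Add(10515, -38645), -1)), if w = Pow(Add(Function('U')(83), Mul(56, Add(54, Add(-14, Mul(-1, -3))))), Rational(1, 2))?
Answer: Add(Rational(-4221, 14065), Mul(Rational(-1, 14065), Pow(717, Rational(1, 2)))) ≈ -0.30201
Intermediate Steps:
Function('U')(Q) = Add(-38, Mul(6, Q))
w = Mul(2, Pow(717, Rational(1, 2))) (w = Pow(Add(Add(-38, Mul(6, 83)), Mul(56, Add(54, Add(-14, Mul(-1, -3))))), Rational(1, 2)) = Pow(Add(Add(-38, 498), Mul(56, Add(54, Add(-14, 3)))), Rational(1, 2)) = Pow(Add(460, Mul(56, Add(54, -11))), Rational(1, 2)) = Pow(Add(460, Mul(56, 43)), Rational(1, 2)) = Pow(Add(460, 2408), Rational(1, 2)) = Pow(2868, Rational(1, 2)) = Mul(2, Pow(717, Rational(1, 2))) ≈ 53.554)
Mul(Add(8442, w), Pow(Add(10515, -38645), -1)) = Mul(Add(8442, Mul(2, Pow(717, Rational(1, 2)))), Pow(Add(10515, -38645), -1)) = Mul(Add(8442, Mul(2, Pow(717, Rational(1, 2)))), Pow(-28130, -1)) = Mul(Add(8442, Mul(2, Pow(717, Rational(1, 2)))), Rational(-1, 28130)) = Add(Rational(-4221, 14065), Mul(Rational(-1, 14065), Pow(717, Rational(1, 2))))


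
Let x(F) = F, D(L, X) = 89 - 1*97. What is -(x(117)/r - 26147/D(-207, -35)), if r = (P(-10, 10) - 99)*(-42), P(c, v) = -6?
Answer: -6406067/1960 ≈ -3268.4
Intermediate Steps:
D(L, X) = -8 (D(L, X) = 89 - 97 = -8)
r = 4410 (r = (-6 - 99)*(-42) = -105*(-42) = 4410)
-(x(117)/r - 26147/D(-207, -35)) = -(117/4410 - 26147/(-8)) = -(117*(1/4410) - 26147*(-1/8)) = -(13/490 + 26147/8) = -1*6406067/1960 = -6406067/1960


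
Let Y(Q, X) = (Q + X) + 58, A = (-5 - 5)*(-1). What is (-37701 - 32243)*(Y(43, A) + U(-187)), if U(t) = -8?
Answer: -7204232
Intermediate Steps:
A = 10 (A = -10*(-1) = 10)
Y(Q, X) = 58 + Q + X
(-37701 - 32243)*(Y(43, A) + U(-187)) = (-37701 - 32243)*((58 + 43 + 10) - 8) = -69944*(111 - 8) = -69944*103 = -7204232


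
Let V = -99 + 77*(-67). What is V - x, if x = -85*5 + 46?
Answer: -4879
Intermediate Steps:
V = -5258 (V = -99 - 5159 = -5258)
x = -379 (x = -425 + 46 = -379)
V - x = -5258 - 1*(-379) = -5258 + 379 = -4879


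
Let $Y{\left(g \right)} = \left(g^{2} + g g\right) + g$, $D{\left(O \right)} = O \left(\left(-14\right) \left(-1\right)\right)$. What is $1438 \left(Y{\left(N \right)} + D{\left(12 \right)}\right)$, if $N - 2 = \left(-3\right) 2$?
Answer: $281848$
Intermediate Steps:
$N = -4$ ($N = 2 - 6 = -4$)
$D{\left(O \right)} = 14 O$ ($D{\left(O \right)} = O 14 = 14 O$)
$Y{\left(g \right)} = g + 2 g^{2}$ ($Y{\left(g \right)} = \left(g^{2} + g^{2}\right) + g = 2 g^{2} + g = g + 2 g^{2}$)
$1438 \left(Y{\left(N \right)} + D{\left(12 \right)}\right) = 1438 \left(- 4 \left(1 + 2 \left(-4\right)\right) + 14 \cdot 12\right) = 1438 \left(- 4 \left(1 - 8\right) + 168\right) = 1438 \left(\left(-4\right) \left(-7\right) + 168\right) = 1438 \left(28 + 168\right) = 1438 \cdot 196 = 281848$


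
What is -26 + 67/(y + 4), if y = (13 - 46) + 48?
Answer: -427/19 ≈ -22.474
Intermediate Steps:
y = 15 (y = -33 + 48 = 15)
-26 + 67/(y + 4) = -26 + 67/(15 + 4) = -26 + 67/19 = -427/19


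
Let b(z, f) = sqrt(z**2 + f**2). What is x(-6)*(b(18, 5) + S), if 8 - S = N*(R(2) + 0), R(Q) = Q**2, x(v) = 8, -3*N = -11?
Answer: -160/3 + 8*sqrt(349) ≈ 96.119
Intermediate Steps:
N = 11/3 (N = -1/3*(-11) = 11/3 ≈ 3.6667)
S = -20/3 (S = 8 - 11*(2**2 + 0)/3 = 8 - 11*(4 + 0)/3 = 8 - 11*4/3 = 8 - 1*44/3 = 8 - 44/3 = -20/3 ≈ -6.6667)
b(z, f) = sqrt(f**2 + z**2)
x(-6)*(b(18, 5) + S) = 8*(sqrt(5**2 + 18**2) - 20/3) = 8*(sqrt(25 + 324) - 20/3) = 8*(sqrt(349) - 20/3) = 8*(-20/3 + sqrt(349)) = -160/3 + 8*sqrt(349)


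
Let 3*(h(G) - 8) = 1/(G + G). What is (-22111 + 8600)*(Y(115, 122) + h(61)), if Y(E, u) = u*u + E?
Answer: -74210018693/366 ≈ -2.0276e+8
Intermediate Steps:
Y(E, u) = E + u² (Y(E, u) = u² + E = E + u²)
h(G) = 8 + 1/(6*G) (h(G) = 8 + 1/(3*(G + G)) = 8 + 1/(3*((2*G))) = 8 + (1/(2*G))/3 = 8 + 1/(6*G))
(-22111 + 8600)*(Y(115, 122) + h(61)) = (-22111 + 8600)*((115 + 122²) + (8 + (⅙)/61)) = -13511*((115 + 14884) + (8 + (⅙)*(1/61))) = -13511*(14999 + (8 + 1/366)) = -13511*(14999 + 2929/366) = -13511*5492563/366 = -74210018693/366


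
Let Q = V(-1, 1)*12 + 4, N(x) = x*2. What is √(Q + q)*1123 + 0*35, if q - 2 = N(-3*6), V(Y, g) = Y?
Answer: 1123*I*√42 ≈ 7277.9*I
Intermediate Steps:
N(x) = 2*x
Q = -8 (Q = -1*12 + 4 = -12 + 4 = -8)
q = -34 (q = 2 + 2*(-3*6) = 2 + 2*(-18) = 2 - 36 = -34)
√(Q + q)*1123 + 0*35 = √(-8 - 34)*1123 + 0*35 = √(-42)*1123 + 0 = (I*√42)*1123 + 0 = 1123*I*√42 + 0 = 1123*I*√42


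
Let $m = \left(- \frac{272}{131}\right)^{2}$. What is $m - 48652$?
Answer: $- \frac{834842988}{17161} \approx -48648.0$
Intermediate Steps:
$m = \frac{73984}{17161}$ ($m = \left(\left(-272\right) \frac{1}{131}\right)^{2} = \left(- \frac{272}{131}\right)^{2} = \frac{73984}{17161} \approx 4.3112$)
$m - 48652 = \frac{73984}{17161} - 48652 = - \frac{834842988}{17161}$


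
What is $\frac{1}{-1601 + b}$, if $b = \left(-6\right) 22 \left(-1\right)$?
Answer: $- \frac{1}{1469} \approx -0.00068074$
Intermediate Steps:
$b = 132$ ($b = \left(-132\right) \left(-1\right) = 132$)
$\frac{1}{-1601 + b} = \frac{1}{-1601 + 132} = \frac{1}{-1469} = - \frac{1}{1469}$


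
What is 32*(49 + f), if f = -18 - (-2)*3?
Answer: 1184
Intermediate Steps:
f = -12 (f = -18 - 1*(-6) = -18 + 6 = -12)
32*(49 + f) = 32*(49 - 12) = 32*37 = 1184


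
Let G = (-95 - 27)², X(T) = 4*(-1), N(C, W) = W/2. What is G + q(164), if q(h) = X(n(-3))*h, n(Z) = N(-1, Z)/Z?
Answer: 14228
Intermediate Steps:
N(C, W) = W/2 (N(C, W) = W*(½) = W/2)
n(Z) = ½ (n(Z) = (Z/2)/Z = ½)
X(T) = -4
q(h) = -4*h
G = 14884 (G = (-122)² = 14884)
G + q(164) = 14884 - 4*164 = 14884 - 656 = 14228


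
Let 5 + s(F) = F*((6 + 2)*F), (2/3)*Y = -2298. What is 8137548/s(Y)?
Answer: 8137548/95054467 ≈ 0.085609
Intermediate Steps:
Y = -3447 (Y = (3/2)*(-2298) = -3447)
s(F) = -5 + 8*F² (s(F) = -5 + F*((6 + 2)*F) = -5 + F*(8*F) = -5 + 8*F²)
8137548/s(Y) = 8137548/(-5 + 8*(-3447)²) = 8137548/(-5 + 8*11881809) = 8137548/(-5 + 95054472) = 8137548/95054467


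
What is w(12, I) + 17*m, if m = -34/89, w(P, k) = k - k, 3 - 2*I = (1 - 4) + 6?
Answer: -578/89 ≈ -6.4944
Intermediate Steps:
I = 0 (I = 3/2 - ((1 - 4) + 6)/2 = 3/2 - (-3 + 6)/2 = 3/2 - ½*3 = 3/2 - 3/2 = 0)
w(P, k) = 0
m = -34/89 (m = -34*1/89 = -34/89 ≈ -0.38202)
w(12, I) + 17*m = 0 + 17*(-34/89) = 0 - 578/89 = -578/89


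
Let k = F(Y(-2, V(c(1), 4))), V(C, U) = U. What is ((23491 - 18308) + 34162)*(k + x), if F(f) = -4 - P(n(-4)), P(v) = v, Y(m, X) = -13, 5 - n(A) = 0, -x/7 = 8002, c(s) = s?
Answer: -2204224935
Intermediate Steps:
x = -56014 (x = -7*8002 = -56014)
n(A) = 5 (n(A) = 5 - 1*0 = 5 + 0 = 5)
F(f) = -9 (F(f) = -4 - 1*5 = -4 - 5 = -9)
k = -9
((23491 - 18308) + 34162)*(k + x) = ((23491 - 18308) + 34162)*(-9 - 56014) = (5183 + 34162)*(-56023) = 39345*(-56023) = -2204224935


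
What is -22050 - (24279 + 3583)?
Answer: -49912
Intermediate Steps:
-22050 - (24279 + 3583) = -22050 - 1*27862 = -22050 - 27862 = -49912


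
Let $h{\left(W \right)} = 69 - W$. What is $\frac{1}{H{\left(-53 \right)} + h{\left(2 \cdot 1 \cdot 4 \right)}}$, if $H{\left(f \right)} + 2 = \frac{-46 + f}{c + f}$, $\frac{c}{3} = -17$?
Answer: $\frac{104}{6235} \approx 0.01668$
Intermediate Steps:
$c = -51$ ($c = 3 \left(-17\right) = -51$)
$H{\left(f \right)} = -2 + \frac{-46 + f}{-51 + f}$
$\frac{1}{H{\left(-53 \right)} + h{\left(2 \cdot 1 \cdot 4 \right)}} = \frac{1}{\frac{56 - -53}{-51 - 53} + \left(69 - 2 \cdot 1 \cdot 4\right)} = \frac{1}{\frac{56 + 53}{-104} + \left(69 - 2 \cdot 4\right)} = \frac{1}{\left(- \frac{1}{104}\right) 109 + \left(69 - 8\right)} = \frac{1}{- \frac{109}{104} + \left(69 - 8\right)} = \frac{1}{- \frac{109}{104} + 61} = \frac{1}{\frac{6235}{104}} = \frac{104}{6235}$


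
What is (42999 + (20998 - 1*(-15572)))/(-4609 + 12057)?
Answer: 11367/1064 ≈ 10.683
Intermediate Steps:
(42999 + (20998 - 1*(-15572)))/(-4609 + 12057) = (42999 + (20998 + 15572))/7448 = (42999 + 36570)*(1/7448) = 79569*(1/7448) = 11367/1064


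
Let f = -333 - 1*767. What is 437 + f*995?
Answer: -1094063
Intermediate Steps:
f = -1100 (f = -333 - 767 = -1100)
437 + f*995 = 437 - 1100*995 = 437 - 1094500 = -1094063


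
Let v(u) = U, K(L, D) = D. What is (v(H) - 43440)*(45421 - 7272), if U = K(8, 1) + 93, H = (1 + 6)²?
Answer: -1653606554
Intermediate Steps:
H = 49 (H = 7² = 49)
U = 94 (U = 1 + 93 = 94)
v(u) = 94
(v(H) - 43440)*(45421 - 7272) = (94 - 43440)*(45421 - 7272) = -43346*38149 = -1653606554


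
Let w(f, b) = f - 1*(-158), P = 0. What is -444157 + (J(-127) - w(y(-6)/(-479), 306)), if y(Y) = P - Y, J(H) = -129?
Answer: -212888670/479 ≈ -4.4444e+5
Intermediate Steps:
y(Y) = -Y (y(Y) = 0 - Y = -Y)
w(f, b) = 158 + f (w(f, b) = f + 158 = 158 + f)
-444157 + (J(-127) - w(y(-6)/(-479), 306)) = -444157 + (-129 - (158 - 1*(-6)/(-479))) = -444157 + (-129 - (158 + 6*(-1/479))) = -444157 + (-129 - (158 - 6/479)) = -444157 + (-129 - 1*75676/479) = -444157 + (-129 - 75676/479) = -444157 - 137467/479 = -212888670/479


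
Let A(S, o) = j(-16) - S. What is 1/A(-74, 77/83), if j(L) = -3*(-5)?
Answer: 1/89 ≈ 0.011236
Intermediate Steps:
j(L) = 15
A(S, o) = 15 - S
1/A(-74, 77/83) = 1/(15 - 1*(-74)) = 1/(15 + 74) = 1/89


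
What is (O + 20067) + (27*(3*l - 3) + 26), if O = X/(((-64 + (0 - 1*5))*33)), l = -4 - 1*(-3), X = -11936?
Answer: 45394823/2277 ≈ 19936.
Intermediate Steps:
l = -1 (l = -4 + 3 = -1)
O = 11936/2277 (O = -11936*1/(33*(-64 + (0 - 1*5))) = -11936*1/(33*(-64 + (0 - 5))) = -11936*1/(33*(-64 - 5)) = -11936/((-69*33)) = -11936/(-2277) = -11936*(-1/2277) = 11936/2277 ≈ 5.2420)
(O + 20067) + (27*(3*l - 3) + 26) = (11936/2277 + 20067) + (27*(3*(-1) - 3) + 26) = 45704495/2277 + (27*(-3 - 3) + 26) = 45704495/2277 + (27*(-6) + 26) = 45704495/2277 + (-162 + 26) = 45704495/2277 - 136 = 45394823/2277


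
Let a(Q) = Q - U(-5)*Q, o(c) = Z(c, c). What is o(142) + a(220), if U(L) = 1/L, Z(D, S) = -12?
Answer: 252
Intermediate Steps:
U(L) = 1/L
o(c) = -12
a(Q) = 6*Q/5 (a(Q) = Q - Q/(-5) = Q - (-1)*Q/5 = Q + Q/5 = 6*Q/5)
o(142) + a(220) = -12 + (6/5)*220 = -12 + 264 = 252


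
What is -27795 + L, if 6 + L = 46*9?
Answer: -27387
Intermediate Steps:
L = 408 (L = -6 + 46*9 = -6 + 414 = 408)
-27795 + L = -27795 + 408 = -27387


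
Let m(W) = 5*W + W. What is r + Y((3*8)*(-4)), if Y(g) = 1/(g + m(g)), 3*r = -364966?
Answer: -27250795/224 ≈ -1.2166e+5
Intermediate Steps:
r = -364966/3 (r = (⅓)*(-364966) = -364966/3 ≈ -1.2166e+5)
m(W) = 6*W
Y(g) = 1/(7*g) (Y(g) = 1/(g + 6*g) = 1/(7*g))
r + Y((3*8)*(-4)) = -364966/3 + 1/(7*(((3*8)*(-4)))) = -364966/3 + 1/(7*((24*(-4)))) = -364966/3 + (⅐)/(-96) = -364966/3 + (⅐)*(-1/96) = -364966/3 - 1/672 = -27250795/224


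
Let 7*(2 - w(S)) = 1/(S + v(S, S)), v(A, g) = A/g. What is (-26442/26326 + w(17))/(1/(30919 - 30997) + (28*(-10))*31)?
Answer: -21294871/187149704343 ≈ -0.00011379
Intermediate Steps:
w(S) = 2 - 1/(7*(1 + S)) (w(S) = 2 - 1/(7*(S + S/S)) = 2 - 1/(7*(S + 1)) = 2 - 1/(7*(1 + S)))
(-26442/26326 + w(17))/(1/(30919 - 30997) + (28*(-10))*31) = (-26442/26326 + (13 + 14*17)/(7*(1 + 17)))/(1/(30919 - 30997) + (28*(-10))*31) = (-26442*1/26326 + (⅐)*(13 + 238)/18)/(1/(-78) - 280*31) = (-13221/13163 + (⅐)*(1/18)*251)/(-1/78 - 8680) = (-13221/13163 + 251/126)/(-677041/78) = (1638067/1658538)*(-78/677041) = -21294871/187149704343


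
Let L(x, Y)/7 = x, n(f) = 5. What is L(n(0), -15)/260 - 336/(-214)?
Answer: 9485/5564 ≈ 1.7047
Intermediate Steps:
L(x, Y) = 7*x
L(n(0), -15)/260 - 336/(-214) = (7*5)/260 - 336/(-214) = 35*(1/260) - 336*(-1/214) = 7/52 + 168/107 = 9485/5564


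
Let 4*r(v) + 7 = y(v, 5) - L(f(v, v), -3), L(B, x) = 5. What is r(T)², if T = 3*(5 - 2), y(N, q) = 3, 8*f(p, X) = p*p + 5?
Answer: 81/16 ≈ 5.0625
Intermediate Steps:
f(p, X) = 5/8 + p²/8 (f(p, X) = (p*p + 5)/8 = (p² + 5)/8 = (5 + p²)/8 = 5/8 + p²/8)
T = 9 (T = 3*3 = 9)
r(v) = -9/4 (r(v) = -7/4 + (3 - 1*5)/4 = -7/4 + (3 - 5)/4 = -7/4 + (¼)*(-2) = -7/4 - ½ = -9/4)
r(T)² = (-9/4)² = 81/16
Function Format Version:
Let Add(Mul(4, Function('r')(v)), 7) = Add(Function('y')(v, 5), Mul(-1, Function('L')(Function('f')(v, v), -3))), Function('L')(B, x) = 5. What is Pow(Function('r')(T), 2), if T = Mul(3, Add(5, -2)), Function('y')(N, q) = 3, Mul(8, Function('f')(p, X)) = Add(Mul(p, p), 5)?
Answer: Rational(81, 16) ≈ 5.0625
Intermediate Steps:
Function('f')(p, X) = Add(Rational(5, 8), Mul(Rational(1, 8), Pow(p, 2))) (Function('f')(p, X) = Mul(Rational(1, 8), Add(Mul(p, p), 5)) = Mul(Rational(1, 8), Add(Pow(p, 2), 5)) = Mul(Rational(1, 8), Add(5, Pow(p, 2))) = Add(Rational(5, 8), Mul(Rational(1, 8), Pow(p, 2))))
T = 9 (T = Mul(3, 3) = 9)
Function('r')(v) = Rational(-9, 4) (Function('r')(v) = Add(Rational(-7, 4), Mul(Rational(1, 4), Add(3, Mul(-1, 5)))) = Add(Rational(-7, 4), Mul(Rational(1, 4), Add(3, -5))) = Add(Rational(-7, 4), Mul(Rational(1, 4), -2)) = Add(Rational(-7, 4), Rational(-1, 2)) = Rational(-9, 4))
Pow(Function('r')(T), 2) = Pow(Rational(-9, 4), 2) = Rational(81, 16)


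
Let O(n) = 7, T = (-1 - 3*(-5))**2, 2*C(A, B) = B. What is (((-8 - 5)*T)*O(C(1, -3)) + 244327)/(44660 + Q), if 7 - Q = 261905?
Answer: -226491/217238 ≈ -1.0426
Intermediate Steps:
C(A, B) = B/2
T = 196 (T = (-1 + 15)**2 = 14**2 = 196)
Q = -261898 (Q = 7 - 1*261905 = 7 - 261905 = -261898)
(((-8 - 5)*T)*O(C(1, -3)) + 244327)/(44660 + Q) = (((-8 - 5)*196)*7 + 244327)/(44660 - 261898) = (-13*196*7 + 244327)/(-217238) = (-2548*7 + 244327)*(-1/217238) = (-17836 + 244327)*(-1/217238) = 226491*(-1/217238) = -226491/217238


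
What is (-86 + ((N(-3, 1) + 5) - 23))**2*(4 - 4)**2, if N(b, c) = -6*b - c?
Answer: 0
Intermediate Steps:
N(b, c) = -c - 6*b
(-86 + ((N(-3, 1) + 5) - 23))**2*(4 - 4)**2 = (-86 + (((-1*1 - 6*(-3)) + 5) - 23))**2*(4 - 4)**2 = (-86 + (((-1 + 18) + 5) - 23))**2*0**2 = (-86 + ((17 + 5) - 23))**2*0 = (-86 + (22 - 23))**2*0 = (-86 - 1)**2*0 = (-87)**2*0 = 7569*0 = 0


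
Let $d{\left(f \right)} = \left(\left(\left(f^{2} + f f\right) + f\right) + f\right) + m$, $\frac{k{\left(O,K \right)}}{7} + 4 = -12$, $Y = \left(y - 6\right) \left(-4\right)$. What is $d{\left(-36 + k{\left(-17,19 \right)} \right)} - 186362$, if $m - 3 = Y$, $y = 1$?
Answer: $-142827$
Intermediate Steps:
$Y = 20$ ($Y = \left(1 - 6\right) \left(-4\right) = \left(-5\right) \left(-4\right) = 20$)
$k{\left(O,K \right)} = -112$ ($k{\left(O,K \right)} = -28 + 7 \left(-12\right) = -28 - 84 = -112$)
$m = 23$ ($m = 3 + 20 = 23$)
$d{\left(f \right)} = 23 + 2 f + 2 f^{2}$ ($d{\left(f \right)} = \left(\left(\left(f^{2} + f f\right) + f\right) + f\right) + 23 = \left(\left(\left(f^{2} + f^{2}\right) + f\right) + f\right) + 23 = \left(\left(2 f^{2} + f\right) + f\right) + 23 = \left(\left(f + 2 f^{2}\right) + f\right) + 23 = \left(2 f + 2 f^{2}\right) + 23 = 23 + 2 f + 2 f^{2}$)
$d{\left(-36 + k{\left(-17,19 \right)} \right)} - 186362 = \left(23 + 2 \left(-36 - 112\right) + 2 \left(-36 - 112\right)^{2}\right) - 186362 = \left(23 + 2 \left(-148\right) + 2 \left(-148\right)^{2}\right) - 186362 = \left(23 - 296 + 2 \cdot 21904\right) - 186362 = \left(23 - 296 + 43808\right) - 186362 = 43535 - 186362 = -142827$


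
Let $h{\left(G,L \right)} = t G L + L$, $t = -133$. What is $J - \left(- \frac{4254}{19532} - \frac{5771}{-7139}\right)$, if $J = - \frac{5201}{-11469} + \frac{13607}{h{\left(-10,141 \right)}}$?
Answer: $- \frac{2427492336347}{37581794423382} \approx -0.064592$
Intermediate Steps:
$h{\left(G,L \right)} = L - 133 G L$ ($h{\left(G,L \right)} = - 133 G L + L = L - 133 G L$)
$J = \frac{34307138}{65224203}$ ($J = - \frac{5201}{-11469} + \frac{13607}{141 \left(1 - -1330\right)} = \left(-5201\right) \left(- \frac{1}{11469}\right) + \frac{13607}{141 \left(1 + 1330\right)} = \frac{5201}{11469} + \frac{13607}{141 \cdot 1331} = \frac{5201}{11469} + \frac{13607}{187671} = \frac{5201}{11469} + 13607 \cdot \frac{1}{187671} = \frac{5201}{11469} + \frac{1237}{17061} = \frac{34307138}{65224203} \approx 0.52599$)
$J - \left(- \frac{4254}{19532} - \frac{5771}{-7139}\right) = \frac{34307138}{65224203} - \left(- \frac{4254}{19532} - \frac{5771}{-7139}\right) = \frac{34307138}{65224203} - \left(\left(-4254\right) \frac{1}{19532} - - \frac{5771}{7139}\right) = \frac{34307138}{65224203} - \left(- \frac{2127}{9766} + \frac{5771}{7139}\right) = \frac{34307138}{65224203} - \frac{41174933}{69719474} = - \frac{2427492336347}{37581794423382}$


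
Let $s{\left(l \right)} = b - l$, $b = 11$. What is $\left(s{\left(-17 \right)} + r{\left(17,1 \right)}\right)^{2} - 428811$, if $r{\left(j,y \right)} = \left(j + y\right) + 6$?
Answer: $-426107$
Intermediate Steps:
$r{\left(j,y \right)} = 6 + j + y$
$s{\left(l \right)} = 11 - l$
$\left(s{\left(-17 \right)} + r{\left(17,1 \right)}\right)^{2} - 428811 = \left(\left(11 - -17\right) + \left(6 + 17 + 1\right)\right)^{2} - 428811 = \left(\left(11 + 17\right) + 24\right)^{2} - 428811 = \left(28 + 24\right)^{2} - 428811 = 52^{2} - 428811 = 2704 - 428811 = -426107$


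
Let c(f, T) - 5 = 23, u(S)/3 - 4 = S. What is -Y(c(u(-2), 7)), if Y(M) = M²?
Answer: -784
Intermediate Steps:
u(S) = 12 + 3*S
c(f, T) = 28 (c(f, T) = 5 + 23 = 28)
-Y(c(u(-2), 7)) = -1*28² = -1*784 = -784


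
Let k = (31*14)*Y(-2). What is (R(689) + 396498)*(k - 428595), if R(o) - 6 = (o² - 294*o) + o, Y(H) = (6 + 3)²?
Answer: -263348946468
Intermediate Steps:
Y(H) = 81 (Y(H) = 9² = 81)
R(o) = 6 + o² - 293*o (R(o) = 6 + ((o² - 294*o) + o) = 6 + (o² - 293*o) = 6 + o² - 293*o)
k = 35154 (k = (31*14)*81 = 434*81 = 35154)
(R(689) + 396498)*(k - 428595) = ((6 + 689² - 293*689) + 396498)*(35154 - 428595) = ((6 + 474721 - 201877) + 396498)*(-393441) = (272850 + 396498)*(-393441) = 669348*(-393441) = -263348946468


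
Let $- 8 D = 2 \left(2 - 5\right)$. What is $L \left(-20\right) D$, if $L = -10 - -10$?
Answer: $0$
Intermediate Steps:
$D = \frac{3}{4}$ ($D = - \frac{2 \left(2 - 5\right)}{8} = - \frac{2 \left(-3\right)}{8} = \left(- \frac{1}{8}\right) \left(-6\right) = \frac{3}{4} \approx 0.75$)
$L = 0$ ($L = -10 + 10 = 0$)
$L \left(-20\right) D = 0 \left(-20\right) \frac{3}{4} = 0 \cdot \frac{3}{4} = 0$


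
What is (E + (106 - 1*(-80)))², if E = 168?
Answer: 125316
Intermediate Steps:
(E + (106 - 1*(-80)))² = (168 + (106 - 1*(-80)))² = (168 + (106 + 80))² = (168 + 186)² = 354² = 125316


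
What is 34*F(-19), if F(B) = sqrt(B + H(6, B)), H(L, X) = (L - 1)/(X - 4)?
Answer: 34*I*sqrt(10166)/23 ≈ 149.05*I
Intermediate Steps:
H(L, X) = (-1 + L)/(-4 + X)
F(B) = sqrt(B + 5/(-4 + B)) (F(B) = sqrt(B + (-1 + 6)/(-4 + B)) = sqrt(B + 5/(-4 + B)))
34*F(-19) = 34*sqrt((5 - 19*(-4 - 19))/(-4 - 19)) = 34*sqrt((5 - 19*(-23))/(-23)) = 34*sqrt(-(5 + 437)/23) = 34*sqrt(-1/23*442) = 34*sqrt(-442/23) = 34*(I*sqrt(10166)/23) = 34*I*sqrt(10166)/23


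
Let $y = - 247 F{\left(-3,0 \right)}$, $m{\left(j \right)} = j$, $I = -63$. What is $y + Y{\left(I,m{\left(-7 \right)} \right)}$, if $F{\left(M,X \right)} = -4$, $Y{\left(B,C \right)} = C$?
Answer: $981$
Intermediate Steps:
$y = 988$ ($y = \left(-247\right) \left(-4\right) = 988$)
$y + Y{\left(I,m{\left(-7 \right)} \right)} = 988 - 7 = 981$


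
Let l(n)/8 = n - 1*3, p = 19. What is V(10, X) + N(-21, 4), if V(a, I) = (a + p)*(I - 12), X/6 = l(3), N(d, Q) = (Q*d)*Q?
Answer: -684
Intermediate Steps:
N(d, Q) = d*Q²
l(n) = -24 + 8*n (l(n) = 8*(n - 1*3) = 8*(n - 3) = 8*(-3 + n) = -24 + 8*n)
X = 0 (X = 6*(-24 + 8*3) = 6*(-24 + 24) = 6*0 = 0)
V(a, I) = (-12 + I)*(19 + a) (V(a, I) = (a + 19)*(I - 12) = (19 + a)*(-12 + I) = (-12 + I)*(19 + a))
V(10, X) + N(-21, 4) = (-228 - 12*10 + 19*0 + 0*10) - 21*4² = (-228 - 120 + 0 + 0) - 21*16 = -348 - 336 = -684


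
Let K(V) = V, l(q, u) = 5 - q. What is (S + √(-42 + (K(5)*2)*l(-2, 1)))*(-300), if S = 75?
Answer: -22500 - 600*√7 ≈ -24087.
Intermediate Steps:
(S + √(-42 + (K(5)*2)*l(-2, 1)))*(-300) = (75 + √(-42 + (5*2)*(5 - 1*(-2))))*(-300) = (75 + √(-42 + 10*(5 + 2)))*(-300) = (75 + √(-42 + 10*7))*(-300) = (75 + √(-42 + 70))*(-300) = (75 + √28)*(-300) = (75 + 2*√7)*(-300) = -22500 - 600*√7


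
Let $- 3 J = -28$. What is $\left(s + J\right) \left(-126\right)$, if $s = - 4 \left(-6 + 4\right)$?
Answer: $-2184$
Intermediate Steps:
$J = \frac{28}{3}$ ($J = \left(- \frac{1}{3}\right) \left(-28\right) = \frac{28}{3} \approx 9.3333$)
$s = 8$ ($s = \left(-4\right) \left(-2\right) = 8$)
$\left(s + J\right) \left(-126\right) = \left(8 + \frac{28}{3}\right) \left(-126\right) = \frac{52}{3} \left(-126\right) = -2184$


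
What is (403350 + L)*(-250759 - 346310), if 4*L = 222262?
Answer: -548008437339/2 ≈ -2.7400e+11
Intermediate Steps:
L = 111131/2 (L = (¼)*222262 = 111131/2 ≈ 55566.)
(403350 + L)*(-250759 - 346310) = (403350 + 111131/2)*(-250759 - 346310) = (917831/2)*(-597069) = -548008437339/2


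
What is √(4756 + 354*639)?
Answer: √230962 ≈ 480.58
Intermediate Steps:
√(4756 + 354*639) = √(4756 + 226206) = √230962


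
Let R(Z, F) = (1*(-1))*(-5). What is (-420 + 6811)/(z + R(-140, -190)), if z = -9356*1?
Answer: -6391/9351 ≈ -0.68346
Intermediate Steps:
R(Z, F) = 5 (R(Z, F) = -1*(-5) = 5)
z = -9356
(-420 + 6811)/(z + R(-140, -190)) = (-420 + 6811)/(-9356 + 5) = 6391/(-9351) = 6391*(-1/9351) = -6391/9351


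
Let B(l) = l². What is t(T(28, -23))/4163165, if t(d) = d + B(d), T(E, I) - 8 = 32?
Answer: 328/832633 ≈ 0.00039393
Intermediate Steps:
T(E, I) = 40 (T(E, I) = 8 + 32 = 40)
t(d) = d + d²
t(T(28, -23))/4163165 = (40*(1 + 40))/4163165 = (40*41)*(1/4163165) = 1640*(1/4163165) = 328/832633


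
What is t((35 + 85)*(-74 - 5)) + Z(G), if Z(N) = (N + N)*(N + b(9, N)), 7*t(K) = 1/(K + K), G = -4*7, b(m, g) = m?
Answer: 141214079/132720 ≈ 1064.0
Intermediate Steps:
G = -28
t(K) = 1/(14*K) (t(K) = 1/(7*(K + K)) = 1/(7*((2*K))) = (1/(2*K))/7 = 1/(14*K))
Z(N) = 2*N*(9 + N) (Z(N) = (N + N)*(N + 9) = (2*N)*(9 + N) = 2*N*(9 + N))
t((35 + 85)*(-74 - 5)) + Z(G) = 1/(14*(((35 + 85)*(-74 - 5)))) + 2*(-28)*(9 - 28) = 1/(14*((120*(-79)))) + 2*(-28)*(-19) = (1/14)/(-9480) + 1064 = (1/14)*(-1/9480) + 1064 = -1/132720 + 1064 = 141214079/132720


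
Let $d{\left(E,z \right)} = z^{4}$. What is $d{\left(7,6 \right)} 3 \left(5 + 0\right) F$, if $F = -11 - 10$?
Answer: $-408240$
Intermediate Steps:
$F = -21$ ($F = -11 - 10 = -21$)
$d{\left(7,6 \right)} 3 \left(5 + 0\right) F = 6^{4} \cdot 3 \left(5 + 0\right) \left(-21\right) = 1296 \cdot 3 \cdot 5 \left(-21\right) = 1296 \cdot 15 \left(-21\right) = 19440 \left(-21\right) = -408240$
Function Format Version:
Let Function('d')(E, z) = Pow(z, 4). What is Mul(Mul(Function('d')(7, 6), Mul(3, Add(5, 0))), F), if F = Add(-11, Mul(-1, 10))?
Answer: -408240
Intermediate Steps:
F = -21 (F = Add(-11, -10) = -21)
Mul(Mul(Function('d')(7, 6), Mul(3, Add(5, 0))), F) = Mul(Mul(Pow(6, 4), Mul(3, Add(5, 0))), -21) = Mul(Mul(1296, Mul(3, 5)), -21) = Mul(Mul(1296, 15), -21) = Mul(19440, -21) = -408240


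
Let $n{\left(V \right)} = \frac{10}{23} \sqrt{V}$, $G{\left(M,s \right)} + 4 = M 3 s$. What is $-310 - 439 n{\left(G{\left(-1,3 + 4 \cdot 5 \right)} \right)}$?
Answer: $-310 - \frac{4390 i \sqrt{73}}{23} \approx -310.0 - 1630.8 i$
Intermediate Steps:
$G{\left(M,s \right)} = -4 + 3 M s$ ($G{\left(M,s \right)} = -4 + M 3 s = -4 + 3 M s$)
$n{\left(V \right)} = \frac{10 \sqrt{V}}{23}$ ($n{\left(V \right)} = 10 \cdot \frac{1}{23} \sqrt{V} = \frac{10 \sqrt{V}}{23}$)
$-310 - 439 n{\left(G{\left(-1,3 + 4 \cdot 5 \right)} \right)} = -310 - 439 \frac{10 \sqrt{-4 + 3 \left(-1\right) \left(3 + 4 \cdot 5\right)}}{23} = -310 - 439 \frac{10 \sqrt{-4 + 3 \left(-1\right) \left(3 + 20\right)}}{23} = -310 - 439 \frac{10 \sqrt{-4 + 3 \left(-1\right) 23}}{23} = -310 - 439 \frac{10 \sqrt{-4 - 69}}{23} = -310 - 439 \frac{10 \sqrt{-73}}{23} = -310 - 439 \frac{10 i \sqrt{73}}{23} = -310 - \frac{4390 i \sqrt{73}}{23}$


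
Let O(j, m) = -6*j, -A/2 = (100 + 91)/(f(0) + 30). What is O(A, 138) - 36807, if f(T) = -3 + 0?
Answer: -330499/9 ≈ -36722.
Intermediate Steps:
f(T) = -3
A = -382/27 (A = -2*(100 + 91)/(-3 + 30) = -382/27 ≈ -14.148)
O(A, 138) - 36807 = -6*(-382/27) - 36807 = 764/9 - 36807 = -330499/9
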